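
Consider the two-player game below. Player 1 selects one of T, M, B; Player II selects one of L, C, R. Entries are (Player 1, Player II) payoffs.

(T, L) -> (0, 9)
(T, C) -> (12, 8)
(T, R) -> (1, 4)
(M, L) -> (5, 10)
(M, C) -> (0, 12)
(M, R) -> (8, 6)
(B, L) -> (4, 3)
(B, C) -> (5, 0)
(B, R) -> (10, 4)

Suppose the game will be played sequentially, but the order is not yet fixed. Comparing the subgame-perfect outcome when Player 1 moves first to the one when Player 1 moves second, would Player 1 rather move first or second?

If Player 1 leads: Player II's best replies are T→L, M→C, B→R; Player 1's induced payoffs 0, 0, 10; outcome (B, R), payoffs (10, 4).
If Player II leads: Player 1's best replies are L→M, C→T, R→B; Player II's induced payoffs 10, 8, 4; outcome (M, L), payoffs (5, 10).
Player 1 gets 10 moving first and 5 moving second, so Player 1 prefers to move first.

first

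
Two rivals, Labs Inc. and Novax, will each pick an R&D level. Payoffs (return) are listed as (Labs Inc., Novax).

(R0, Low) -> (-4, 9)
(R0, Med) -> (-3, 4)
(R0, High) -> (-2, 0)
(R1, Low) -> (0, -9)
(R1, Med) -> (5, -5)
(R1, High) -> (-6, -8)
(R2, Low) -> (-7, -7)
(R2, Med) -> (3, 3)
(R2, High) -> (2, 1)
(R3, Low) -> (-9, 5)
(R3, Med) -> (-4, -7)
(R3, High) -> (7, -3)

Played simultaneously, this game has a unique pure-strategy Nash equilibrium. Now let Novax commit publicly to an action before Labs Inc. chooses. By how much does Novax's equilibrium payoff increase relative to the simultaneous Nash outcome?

Solve by backward induction (Novax leads).
- Low: Labs Inc. compares -4, 0, -7, -9 and picks R1; Novax would get -9.
- Med: Labs Inc. compares -3, 5, 3, -4 and picks R1; Novax would get -5.
- High: Labs Inc. compares -2, -6, 2, 7 and picks R3; Novax would get -3.
Novax's induced payoffs are -9, -5, -3, so Novax commits to High. Subgame-perfect outcome: (R3, High) with payoffs (7, -3).
Now find the simultaneous Nash equilibrium.
Labs Inc.'s best replies: Low→R1; Med→R1; High→R3.
Novax's best replies: R0→Low; R1→Med; R2→Med; R3→Low.
The unique mutual best reply is (R1, Med), giving (5, -5).
Novax's commitment gain: -3 − -5 = 2.

2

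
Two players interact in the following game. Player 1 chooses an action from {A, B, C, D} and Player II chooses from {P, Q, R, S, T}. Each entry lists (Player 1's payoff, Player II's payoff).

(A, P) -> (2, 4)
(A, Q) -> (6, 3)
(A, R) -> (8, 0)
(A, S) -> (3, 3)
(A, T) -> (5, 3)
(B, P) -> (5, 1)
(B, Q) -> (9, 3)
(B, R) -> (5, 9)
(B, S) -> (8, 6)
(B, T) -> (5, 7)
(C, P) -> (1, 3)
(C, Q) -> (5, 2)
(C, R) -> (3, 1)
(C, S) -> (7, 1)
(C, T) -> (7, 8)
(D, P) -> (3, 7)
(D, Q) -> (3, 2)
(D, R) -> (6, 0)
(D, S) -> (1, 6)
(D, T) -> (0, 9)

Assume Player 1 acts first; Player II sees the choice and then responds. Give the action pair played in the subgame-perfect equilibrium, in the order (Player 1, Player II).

Player II best-responds to each possible Player 1 move:
- A → Player II plays P (best of 4, 3, 0, 3, 3); Player 1 gets 2.
- B → Player II plays R (best of 1, 3, 9, 6, 7); Player 1 gets 5.
- C → Player II plays T (best of 3, 2, 1, 1, 8); Player 1 gets 7.
- D → Player II plays T (best of 7, 2, 0, 6, 9); Player 1 gets 0.
Player 1's induced payoffs are 2, 5, 7, 0, so Player 1 commits to C. Subgame-perfect outcome: (C, T) with payoffs (7, 8).

(C, T)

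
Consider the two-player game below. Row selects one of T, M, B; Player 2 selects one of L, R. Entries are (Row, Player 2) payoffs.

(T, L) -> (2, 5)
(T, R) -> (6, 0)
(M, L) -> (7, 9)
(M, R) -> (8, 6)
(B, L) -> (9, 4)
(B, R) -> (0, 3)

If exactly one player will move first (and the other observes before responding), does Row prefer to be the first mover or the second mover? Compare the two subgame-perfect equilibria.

first

If Row leads: Player 2's best replies are T→L, M→L, B→L; Row's induced payoffs 2, 7, 9; outcome (B, L), payoffs (9, 4).
If Player 2 leads: Row's best replies are L→B, R→M; Player 2's induced payoffs 4, 6; outcome (M, R), payoffs (8, 6).
Row gets 9 moving first and 8 moving second, so Row prefers to move first.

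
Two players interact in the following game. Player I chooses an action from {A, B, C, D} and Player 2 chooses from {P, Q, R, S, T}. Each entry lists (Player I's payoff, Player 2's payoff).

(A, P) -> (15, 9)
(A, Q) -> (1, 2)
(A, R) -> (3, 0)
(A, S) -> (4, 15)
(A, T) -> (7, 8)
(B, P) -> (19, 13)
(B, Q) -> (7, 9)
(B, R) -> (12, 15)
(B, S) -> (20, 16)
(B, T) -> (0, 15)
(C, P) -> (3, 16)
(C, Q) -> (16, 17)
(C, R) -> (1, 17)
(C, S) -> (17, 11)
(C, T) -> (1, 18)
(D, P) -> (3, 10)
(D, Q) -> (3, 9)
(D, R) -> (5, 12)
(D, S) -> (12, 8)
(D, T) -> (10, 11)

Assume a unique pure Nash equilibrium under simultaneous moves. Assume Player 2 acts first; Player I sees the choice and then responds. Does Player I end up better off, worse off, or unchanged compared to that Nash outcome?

worse off

Solve by backward induction (Player 2 leads).
- P → Player I plays B (best of 15, 19, 3, 3); Player 2 gets 13.
- Q → Player I plays C (best of 1, 7, 16, 3); Player 2 gets 17.
- R → Player I plays B (best of 3, 12, 1, 5); Player 2 gets 15.
- S → Player I plays B (best of 4, 20, 17, 12); Player 2 gets 16.
- T → Player I plays D (best of 7, 0, 1, 10); Player 2 gets 11.
Among 13, 17, 15, 16, 11, the best is 17 at Q. Subgame-perfect outcome: (C, Q) with payoffs (16, 17).
Under simultaneous play:
Player I's best replies: P→B; Q→C; R→B; S→B; T→D.
Player 2's best replies: A→S; B→S; C→T; D→R.
The unique mutual best reply is (B, S), giving (20, 16).
Player I earns 16 sequentially versus 20 at the Nash outcome: worse off.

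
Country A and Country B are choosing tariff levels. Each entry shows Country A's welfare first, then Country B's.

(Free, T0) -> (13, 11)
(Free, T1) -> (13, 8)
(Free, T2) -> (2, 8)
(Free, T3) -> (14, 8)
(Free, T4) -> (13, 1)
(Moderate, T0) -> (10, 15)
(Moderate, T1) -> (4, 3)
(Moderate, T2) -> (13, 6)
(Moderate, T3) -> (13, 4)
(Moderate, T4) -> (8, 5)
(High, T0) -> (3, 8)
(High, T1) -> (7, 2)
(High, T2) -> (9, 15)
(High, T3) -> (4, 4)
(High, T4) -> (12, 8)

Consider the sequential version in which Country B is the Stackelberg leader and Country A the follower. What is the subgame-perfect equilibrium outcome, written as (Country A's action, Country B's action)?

Solve by backward induction (Country B leads).
- T0: Country A compares 13, 10, 3 and picks Free; Country B would get 11.
- T1: Country A compares 13, 4, 7 and picks Free; Country B would get 8.
- T2: Country A compares 2, 13, 9 and picks Moderate; Country B would get 6.
- T3: Country A compares 14, 13, 4 and picks Free; Country B would get 8.
- T4: Country A compares 13, 8, 12 and picks Free; Country B would get 1.
Maximizing over 11, 8, 6, 8, 1, Country B chooses T0. Subgame-perfect outcome: (Free, T0) with payoffs (13, 11).

(Free, T0)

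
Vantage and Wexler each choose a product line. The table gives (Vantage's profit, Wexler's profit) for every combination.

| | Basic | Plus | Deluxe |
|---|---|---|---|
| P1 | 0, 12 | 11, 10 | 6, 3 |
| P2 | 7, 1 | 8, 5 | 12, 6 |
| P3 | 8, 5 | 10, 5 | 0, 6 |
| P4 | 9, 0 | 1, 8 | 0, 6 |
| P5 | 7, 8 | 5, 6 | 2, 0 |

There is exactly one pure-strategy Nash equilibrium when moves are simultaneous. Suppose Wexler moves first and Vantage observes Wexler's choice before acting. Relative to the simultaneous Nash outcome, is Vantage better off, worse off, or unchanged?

worse off

Solve by backward induction (Wexler leads).
- Basic: BR = P4, leader payoff 0.
- Plus: BR = P1, leader payoff 10.
- Deluxe: BR = P2, leader payoff 6.
Among 0, 10, 6, the best is 10 at Plus. Subgame-perfect outcome: (P1, Plus) with payoffs (11, 10).
Now find the simultaneous Nash equilibrium.
Vantage's best replies: Basic→P4; Plus→P1; Deluxe→P2.
Wexler's best replies: P1→Basic; P2→Deluxe; P3→Deluxe; P4→Plus; P5→Basic.
The unique mutual best reply is (P2, Deluxe), giving (12, 6).
Vantage earns 11 sequentially versus 12 at the Nash outcome: worse off.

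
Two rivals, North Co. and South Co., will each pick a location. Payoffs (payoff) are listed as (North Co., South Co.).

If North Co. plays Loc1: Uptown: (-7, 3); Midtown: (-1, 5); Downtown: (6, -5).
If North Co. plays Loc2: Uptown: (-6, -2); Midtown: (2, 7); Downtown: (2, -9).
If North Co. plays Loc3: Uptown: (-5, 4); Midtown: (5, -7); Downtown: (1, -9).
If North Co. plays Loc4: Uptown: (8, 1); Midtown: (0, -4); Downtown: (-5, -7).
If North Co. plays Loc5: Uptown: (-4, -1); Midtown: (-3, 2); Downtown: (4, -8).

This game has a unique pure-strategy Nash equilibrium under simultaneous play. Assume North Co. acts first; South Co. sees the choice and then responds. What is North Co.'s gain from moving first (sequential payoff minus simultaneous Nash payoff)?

0

Work backward from South Co.'s decision.
- Loc1: South Co. compares 3, 5, -5 and picks Midtown; North Co. would get -1.
- Loc2: South Co. compares -2, 7, -9 and picks Midtown; North Co. would get 2.
- Loc3: South Co. compares 4, -7, -9 and picks Uptown; North Co. would get -5.
- Loc4: South Co. compares 1, -4, -7 and picks Uptown; North Co. would get 8.
- Loc5: South Co. compares -1, 2, -8 and picks Midtown; North Co. would get -3.
Maximizing over -1, 2, -5, 8, -3, North Co. chooses Loc4. Subgame-perfect outcome: (Loc4, Uptown) with payoffs (8, 1).
For the simultaneous game, intersect best replies.
North Co.'s best replies: Uptown→Loc4; Midtown→Loc3; Downtown→Loc1.
South Co.'s best replies: Loc1→Midtown; Loc2→Midtown; Loc3→Uptown; Loc4→Uptown; Loc5→Midtown.
The unique mutual best reply is (Loc4, Uptown), giving (8, 1).
North Co.'s commitment gain: 8 − 8 = 0.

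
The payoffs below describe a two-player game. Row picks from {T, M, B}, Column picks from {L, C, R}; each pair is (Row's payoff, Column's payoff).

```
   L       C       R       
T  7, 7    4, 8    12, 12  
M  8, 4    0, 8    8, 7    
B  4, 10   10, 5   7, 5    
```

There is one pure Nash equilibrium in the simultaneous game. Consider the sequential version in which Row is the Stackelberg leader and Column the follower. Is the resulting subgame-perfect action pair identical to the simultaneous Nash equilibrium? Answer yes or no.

yes

Backward induction with Row moving first.
- T → Column plays R (best of 7, 8, 12); Row gets 12.
- M → Column plays C (best of 4, 8, 7); Row gets 0.
- B → Column plays L (best of 10, 5, 5); Row gets 4.
Row's induced payoffs are 12, 0, 4, so Row commits to T. Subgame-perfect outcome: (T, R) with payoffs (12, 12).
For the simultaneous game, intersect best replies.
Row's best replies: L→M; C→B; R→T.
Column's best replies: T→R; M→C; B→L.
The unique mutual best reply is (T, R), giving (12, 12).
Sequential outcome (T, R) coincides with the Nash profile (T, R).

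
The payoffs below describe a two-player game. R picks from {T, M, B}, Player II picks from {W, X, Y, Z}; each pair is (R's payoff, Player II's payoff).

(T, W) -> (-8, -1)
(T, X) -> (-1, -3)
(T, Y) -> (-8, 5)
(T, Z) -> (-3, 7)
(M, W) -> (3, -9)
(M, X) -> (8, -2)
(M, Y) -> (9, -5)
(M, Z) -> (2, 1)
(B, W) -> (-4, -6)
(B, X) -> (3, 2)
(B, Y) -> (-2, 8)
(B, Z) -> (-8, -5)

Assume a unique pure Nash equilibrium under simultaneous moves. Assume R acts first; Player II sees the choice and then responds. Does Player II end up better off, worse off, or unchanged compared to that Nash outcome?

Backward induction with R moving first.
- T: Player II compares -1, -3, 5, 7 and picks Z; R would get -3.
- M: Player II compares -9, -2, -5, 1 and picks Z; R would get 2.
- B: Player II compares -6, 2, 8, -5 and picks Y; R would get -2.
Among -3, 2, -2, the best is 2 at M. Subgame-perfect outcome: (M, Z) with payoffs (2, 1).
Now find the simultaneous Nash equilibrium.
R's best replies: W→M; X→M; Y→M; Z→M.
Player II's best replies: T→Z; M→Z; B→Y.
Only (M, Z) has each player best-responding; Nash payoffs (2, 1).
Player II earns 1 sequentially versus 1 at the Nash outcome: unchanged.

unchanged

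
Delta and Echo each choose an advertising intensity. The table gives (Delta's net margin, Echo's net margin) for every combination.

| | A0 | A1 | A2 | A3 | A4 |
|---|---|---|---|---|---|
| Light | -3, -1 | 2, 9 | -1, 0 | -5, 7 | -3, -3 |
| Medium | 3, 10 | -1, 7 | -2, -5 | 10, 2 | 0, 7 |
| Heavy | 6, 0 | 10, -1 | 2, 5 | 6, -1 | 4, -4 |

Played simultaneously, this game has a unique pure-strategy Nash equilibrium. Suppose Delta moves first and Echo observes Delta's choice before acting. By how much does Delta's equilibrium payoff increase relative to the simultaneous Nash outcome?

1

Work backward from Echo's decision.
- Light: Echo compares -1, 9, 0, 7, -3 and picks A1; Delta would get 2.
- Medium: Echo compares 10, 7, -5, 2, 7 and picks A0; Delta would get 3.
- Heavy: Echo compares 0, -1, 5, -1, -4 and picks A2; Delta would get 2.
Maximizing over 2, 3, 2, Delta chooses Medium. Subgame-perfect outcome: (Medium, A0) with payoffs (3, 10).
Now find the simultaneous Nash equilibrium.
Delta's best replies: A0→Heavy; A1→Heavy; A2→Heavy; A3→Medium; A4→Heavy.
Echo's best replies: Light→A1; Medium→A0; Heavy→A2.
The unique mutual best reply is (Heavy, A2), giving (2, 5).
Delta's commitment gain: 3 − 2 = 1.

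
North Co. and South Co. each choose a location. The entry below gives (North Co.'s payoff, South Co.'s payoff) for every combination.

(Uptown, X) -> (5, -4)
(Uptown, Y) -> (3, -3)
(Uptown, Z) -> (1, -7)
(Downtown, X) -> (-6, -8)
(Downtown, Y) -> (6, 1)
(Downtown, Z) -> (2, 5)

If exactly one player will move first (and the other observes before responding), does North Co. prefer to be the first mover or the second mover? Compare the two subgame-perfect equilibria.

If North Co. leads: South Co.'s best replies are Uptown→Y, Downtown→Z; North Co.'s induced payoffs 3, 2; outcome (Uptown, Y), payoffs (3, -3).
If South Co. leads: North Co.'s best replies are X→Uptown, Y→Downtown, Z→Downtown; South Co.'s induced payoffs -4, 1, 5; outcome (Downtown, Z), payoffs (2, 5).
North Co. gets 3 moving first and 2 moving second, so North Co. prefers to move first.

first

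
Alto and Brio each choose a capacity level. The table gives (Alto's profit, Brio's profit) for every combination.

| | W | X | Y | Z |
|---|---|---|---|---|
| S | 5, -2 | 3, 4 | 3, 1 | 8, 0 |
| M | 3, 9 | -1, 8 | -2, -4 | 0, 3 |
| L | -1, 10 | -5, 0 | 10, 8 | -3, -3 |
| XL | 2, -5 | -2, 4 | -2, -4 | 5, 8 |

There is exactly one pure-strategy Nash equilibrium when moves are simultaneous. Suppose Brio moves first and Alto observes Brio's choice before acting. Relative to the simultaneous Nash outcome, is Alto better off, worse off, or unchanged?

better off

Backward induction with Brio moving first.
- W: Alto compares 5, 3, -1, 2 and picks S; Brio would get -2.
- X: Alto compares 3, -1, -5, -2 and picks S; Brio would get 4.
- Y: Alto compares 3, -2, 10, -2 and picks L; Brio would get 8.
- Z: Alto compares 8, 0, -3, 5 and picks S; Brio would get 0.
Maximizing over -2, 4, 8, 0, Brio chooses Y. Subgame-perfect outcome: (L, Y) with payoffs (10, 8).
Under simultaneous play:
Alto's best replies: W→S; X→S; Y→L; Z→S.
Brio's best replies: S→X; M→W; L→W; XL→Z.
The unique mutual best reply is (S, X), giving (3, 4).
Alto earns 10 sequentially versus 3 at the Nash outcome: better off.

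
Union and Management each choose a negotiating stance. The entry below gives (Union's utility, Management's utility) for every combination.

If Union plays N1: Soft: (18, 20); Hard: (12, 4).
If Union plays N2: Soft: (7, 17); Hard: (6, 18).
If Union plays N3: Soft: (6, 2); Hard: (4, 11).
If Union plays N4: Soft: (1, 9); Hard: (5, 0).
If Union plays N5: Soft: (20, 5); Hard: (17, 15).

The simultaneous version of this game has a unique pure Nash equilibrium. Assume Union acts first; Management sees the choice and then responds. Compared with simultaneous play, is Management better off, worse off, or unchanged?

Backward induction with Union moving first.
- N1: Management compares 20, 4 and picks Soft; Union would get 18.
- N2: Management compares 17, 18 and picks Hard; Union would get 6.
- N3: Management compares 2, 11 and picks Hard; Union would get 4.
- N4: Management compares 9, 0 and picks Soft; Union would get 1.
- N5: Management compares 5, 15 and picks Hard; Union would get 17.
Among 18, 6, 4, 1, 17, the best is 18 at N1. Subgame-perfect outcome: (N1, Soft) with payoffs (18, 20).
Under simultaneous play:
Union's best replies: Soft→N5; Hard→N5.
Management's best replies: N1→Soft; N2→Hard; N3→Hard; N4→Soft; N5→Hard.
The unique mutual best reply is (N5, Hard), giving (17, 15).
Management earns 20 sequentially versus 15 at the Nash outcome: better off.

better off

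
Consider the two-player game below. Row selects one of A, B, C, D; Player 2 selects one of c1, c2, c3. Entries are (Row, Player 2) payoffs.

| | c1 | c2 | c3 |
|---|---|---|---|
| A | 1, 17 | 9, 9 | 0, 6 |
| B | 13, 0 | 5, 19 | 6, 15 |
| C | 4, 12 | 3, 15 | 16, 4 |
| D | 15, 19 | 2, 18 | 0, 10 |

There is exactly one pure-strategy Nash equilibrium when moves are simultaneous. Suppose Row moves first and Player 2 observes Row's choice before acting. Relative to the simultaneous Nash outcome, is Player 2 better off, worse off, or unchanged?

Solve by backward induction (Row leads).
- A: BR = c1, leader payoff 1.
- B: BR = c2, leader payoff 5.
- C: BR = c2, leader payoff 3.
- D: BR = c1, leader payoff 15.
Row's induced payoffs are 1, 5, 3, 15, so Row commits to D. Subgame-perfect outcome: (D, c1) with payoffs (15, 19).
For the simultaneous game, intersect best replies.
Row's best replies: c1→D; c2→A; c3→C.
Player 2's best replies: A→c1; B→c2; C→c2; D→c1.
The unique mutual best reply is (D, c1), giving (15, 19).
Player 2 earns 19 sequentially versus 19 at the Nash outcome: unchanged.

unchanged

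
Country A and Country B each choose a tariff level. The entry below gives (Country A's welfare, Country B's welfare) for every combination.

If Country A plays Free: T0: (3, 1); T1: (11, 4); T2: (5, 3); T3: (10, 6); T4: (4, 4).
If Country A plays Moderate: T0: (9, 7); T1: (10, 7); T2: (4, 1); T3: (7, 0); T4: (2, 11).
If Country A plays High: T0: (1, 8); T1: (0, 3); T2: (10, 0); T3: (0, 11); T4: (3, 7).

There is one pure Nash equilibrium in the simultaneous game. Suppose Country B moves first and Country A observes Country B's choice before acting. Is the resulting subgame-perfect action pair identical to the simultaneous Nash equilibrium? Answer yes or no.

Solve by backward induction (Country B leads).
- T0 → Country A plays Moderate (best of 3, 9, 1); Country B gets 7.
- T1 → Country A plays Free (best of 11, 10, 0); Country B gets 4.
- T2 → Country A plays High (best of 5, 4, 10); Country B gets 0.
- T3 → Country A plays Free (best of 10, 7, 0); Country B gets 6.
- T4 → Country A plays Free (best of 4, 2, 3); Country B gets 4.
Country B's induced payoffs are 7, 4, 0, 6, 4, so Country B commits to T0. Subgame-perfect outcome: (Moderate, T0) with payoffs (9, 7).
Now find the simultaneous Nash equilibrium.
Country A's best replies: T0→Moderate; T1→Free; T2→High; T3→Free; T4→Free.
Country B's best replies: Free→T3; Moderate→T4; High→T3.
Only (Free, T3) has each player best-responding; Nash payoffs (10, 6).
Sequential outcome (Moderate, T0) differs from the Nash profile (Free, T3).

no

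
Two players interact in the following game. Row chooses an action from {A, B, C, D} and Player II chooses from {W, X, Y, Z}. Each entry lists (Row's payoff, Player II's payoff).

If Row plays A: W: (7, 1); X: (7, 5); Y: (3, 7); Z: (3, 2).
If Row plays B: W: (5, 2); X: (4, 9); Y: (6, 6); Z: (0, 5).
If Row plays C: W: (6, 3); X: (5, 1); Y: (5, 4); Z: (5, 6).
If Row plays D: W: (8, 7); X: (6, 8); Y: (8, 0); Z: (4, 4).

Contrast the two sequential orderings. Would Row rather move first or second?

If Row leads: Player II's best replies are A→Y, B→X, C→Z, D→X; Row's induced payoffs 3, 4, 5, 6; outcome (D, X), payoffs (6, 8).
If Player II leads: Row's best replies are W→D, X→A, Y→D, Z→C; Player II's induced payoffs 7, 5, 0, 6; outcome (D, W), payoffs (8, 7).
Row gets 6 moving first and 8 moving second, so Row prefers to move second.

second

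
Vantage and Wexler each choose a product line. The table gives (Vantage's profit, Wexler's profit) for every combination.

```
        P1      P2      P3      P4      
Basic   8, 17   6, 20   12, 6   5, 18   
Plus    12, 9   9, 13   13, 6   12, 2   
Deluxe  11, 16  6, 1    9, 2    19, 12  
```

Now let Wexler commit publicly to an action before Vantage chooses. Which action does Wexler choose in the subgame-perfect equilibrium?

Work backward from Vantage's decision.
- P1: Vantage compares 8, 12, 11 and picks Plus; Wexler would get 9.
- P2: Vantage compares 6, 9, 6 and picks Plus; Wexler would get 13.
- P3: Vantage compares 12, 13, 9 and picks Plus; Wexler would get 6.
- P4: Vantage compares 5, 12, 19 and picks Deluxe; Wexler would get 12.
Maximizing over 9, 13, 6, 12, Wexler chooses P2. Subgame-perfect outcome: (Plus, P2) with payoffs (9, 13).

P2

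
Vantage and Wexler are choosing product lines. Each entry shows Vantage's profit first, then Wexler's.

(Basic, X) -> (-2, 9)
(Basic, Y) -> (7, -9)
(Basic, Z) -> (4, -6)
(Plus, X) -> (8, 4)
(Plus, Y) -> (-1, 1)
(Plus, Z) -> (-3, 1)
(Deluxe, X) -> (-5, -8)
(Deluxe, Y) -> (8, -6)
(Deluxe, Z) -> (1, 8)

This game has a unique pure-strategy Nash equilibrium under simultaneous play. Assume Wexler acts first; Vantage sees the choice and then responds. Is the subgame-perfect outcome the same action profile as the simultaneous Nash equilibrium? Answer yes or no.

yes

Solve by backward induction (Wexler leads).
- X → Vantage plays Plus (best of -2, 8, -5); Wexler gets 4.
- Y → Vantage plays Deluxe (best of 7, -1, 8); Wexler gets -6.
- Z → Vantage plays Basic (best of 4, -3, 1); Wexler gets -6.
Maximizing over 4, -6, -6, Wexler chooses X. Subgame-perfect outcome: (Plus, X) with payoffs (8, 4).
Now find the simultaneous Nash equilibrium.
Vantage's best replies: X→Plus; Y→Deluxe; Z→Basic.
Wexler's best replies: Basic→X; Plus→X; Deluxe→Z.
The unique mutual best reply is (Plus, X), giving (8, 4).
Sequential outcome (Plus, X) coincides with the Nash profile (Plus, X).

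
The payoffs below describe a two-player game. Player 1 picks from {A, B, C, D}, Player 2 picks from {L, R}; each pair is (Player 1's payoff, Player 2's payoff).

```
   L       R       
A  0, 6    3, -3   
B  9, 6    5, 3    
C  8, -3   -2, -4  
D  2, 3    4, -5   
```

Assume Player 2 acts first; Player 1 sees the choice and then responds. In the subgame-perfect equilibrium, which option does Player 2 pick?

L

Solve by backward induction (Player 2 leads).
- L → Player 1 plays B (best of 0, 9, 8, 2); Player 2 gets 6.
- R → Player 1 plays B (best of 3, 5, -2, 4); Player 2 gets 3.
Player 2's induced payoffs are 6, 3, so Player 2 commits to L. Subgame-perfect outcome: (B, L) with payoffs (9, 6).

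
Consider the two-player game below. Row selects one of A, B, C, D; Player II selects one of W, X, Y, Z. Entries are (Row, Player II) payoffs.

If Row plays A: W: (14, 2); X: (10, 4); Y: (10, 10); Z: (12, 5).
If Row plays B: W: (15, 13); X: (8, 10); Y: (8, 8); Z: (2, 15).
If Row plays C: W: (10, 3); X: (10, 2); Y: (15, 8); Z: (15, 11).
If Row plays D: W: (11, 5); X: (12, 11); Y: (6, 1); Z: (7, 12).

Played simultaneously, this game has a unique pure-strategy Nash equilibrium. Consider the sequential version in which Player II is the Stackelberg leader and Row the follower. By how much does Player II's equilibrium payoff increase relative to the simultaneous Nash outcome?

Solve by backward induction (Player II leads).
- W: BR = B, leader payoff 13.
- X: BR = D, leader payoff 11.
- Y: BR = C, leader payoff 8.
- Z: BR = C, leader payoff 11.
Among 13, 11, 8, 11, the best is 13 at W. Subgame-perfect outcome: (B, W) with payoffs (15, 13).
Under simultaneous play:
Row's best replies: W→B; X→D; Y→C; Z→C.
Player II's best replies: A→Y; B→Z; C→Z; D→Z.
The unique mutual best reply is (C, Z), giving (15, 11).
Player II's commitment gain: 13 − 11 = 2.

2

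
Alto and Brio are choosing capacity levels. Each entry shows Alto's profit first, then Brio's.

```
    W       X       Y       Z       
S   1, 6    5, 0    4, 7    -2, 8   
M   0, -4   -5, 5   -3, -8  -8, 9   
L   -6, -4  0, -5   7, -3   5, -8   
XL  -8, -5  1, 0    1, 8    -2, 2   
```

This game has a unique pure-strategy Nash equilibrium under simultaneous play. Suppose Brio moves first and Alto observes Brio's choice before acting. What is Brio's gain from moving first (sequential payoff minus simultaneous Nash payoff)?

9

Alto best-responds to each possible Brio move:
- W: Alto compares 1, 0, -6, -8 and picks S; Brio would get 6.
- X: Alto compares 5, -5, 0, 1 and picks S; Brio would get 0.
- Y: Alto compares 4, -3, 7, 1 and picks L; Brio would get -3.
- Z: Alto compares -2, -8, 5, -2 and picks L; Brio would get -8.
Among 6, 0, -3, -8, the best is 6 at W. Subgame-perfect outcome: (S, W) with payoffs (1, 6).
Under simultaneous play:
Alto's best replies: W→S; X→S; Y→L; Z→L.
Brio's best replies: S→Z; M→Z; L→Y; XL→Y.
Only (L, Y) has each player best-responding; Nash payoffs (7, -3).
Brio's commitment gain: 6 − -3 = 9.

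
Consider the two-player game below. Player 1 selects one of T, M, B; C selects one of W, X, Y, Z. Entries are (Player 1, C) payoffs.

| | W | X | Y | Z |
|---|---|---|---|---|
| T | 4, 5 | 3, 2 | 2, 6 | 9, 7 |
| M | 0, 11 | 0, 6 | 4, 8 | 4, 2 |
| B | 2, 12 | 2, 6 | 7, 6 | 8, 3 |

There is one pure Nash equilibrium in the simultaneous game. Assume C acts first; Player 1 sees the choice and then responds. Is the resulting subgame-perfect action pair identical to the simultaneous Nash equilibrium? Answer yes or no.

Solve by backward induction (C leads).
- W → Player 1 plays T (best of 4, 0, 2); C gets 5.
- X → Player 1 plays T (best of 3, 0, 2); C gets 2.
- Y → Player 1 plays B (best of 2, 4, 7); C gets 6.
- Z → Player 1 plays T (best of 9, 4, 8); C gets 7.
Maximizing over 5, 2, 6, 7, C chooses Z. Subgame-perfect outcome: (T, Z) with payoffs (9, 7).
Under simultaneous play:
Player 1's best replies: W→T; X→T; Y→B; Z→T.
C's best replies: T→Z; M→W; B→W.
Only (T, Z) has each player best-responding; Nash payoffs (9, 7).
Sequential outcome (T, Z) coincides with the Nash profile (T, Z).

yes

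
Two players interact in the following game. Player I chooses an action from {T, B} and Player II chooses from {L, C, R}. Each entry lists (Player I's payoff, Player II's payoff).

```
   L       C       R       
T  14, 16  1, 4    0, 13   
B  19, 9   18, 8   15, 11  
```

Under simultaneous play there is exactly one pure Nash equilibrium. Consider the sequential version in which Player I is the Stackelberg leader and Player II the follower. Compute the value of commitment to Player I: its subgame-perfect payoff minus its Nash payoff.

Solve by backward induction (Player I leads).
- T: BR = L, leader payoff 14.
- B: BR = R, leader payoff 15.
Player I's induced payoffs are 14, 15, so Player I commits to B. Subgame-perfect outcome: (B, R) with payoffs (15, 11).
Under simultaneous play:
Player I's best replies: L→B; C→B; R→B.
Player II's best replies: T→L; B→R.
The unique mutual best reply is (B, R), giving (15, 11).
Player I's commitment gain: 15 − 15 = 0.

0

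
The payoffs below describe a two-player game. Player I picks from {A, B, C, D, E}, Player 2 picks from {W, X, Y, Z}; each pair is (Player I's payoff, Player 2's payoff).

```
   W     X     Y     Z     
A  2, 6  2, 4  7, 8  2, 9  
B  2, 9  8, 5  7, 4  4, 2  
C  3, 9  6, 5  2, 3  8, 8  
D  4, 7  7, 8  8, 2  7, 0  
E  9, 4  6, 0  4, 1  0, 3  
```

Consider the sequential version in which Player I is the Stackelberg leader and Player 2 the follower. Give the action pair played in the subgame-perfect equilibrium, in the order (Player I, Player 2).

Work backward from Player 2's decision.
- A → Player 2 plays Z (best of 6, 4, 8, 9); Player I gets 2.
- B → Player 2 plays W (best of 9, 5, 4, 2); Player I gets 2.
- C → Player 2 plays W (best of 9, 5, 3, 8); Player I gets 3.
- D → Player 2 plays X (best of 7, 8, 2, 0); Player I gets 7.
- E → Player 2 plays W (best of 4, 0, 1, 3); Player I gets 9.
Player I's induced payoffs are 2, 2, 3, 7, 9, so Player I commits to E. Subgame-perfect outcome: (E, W) with payoffs (9, 4).

(E, W)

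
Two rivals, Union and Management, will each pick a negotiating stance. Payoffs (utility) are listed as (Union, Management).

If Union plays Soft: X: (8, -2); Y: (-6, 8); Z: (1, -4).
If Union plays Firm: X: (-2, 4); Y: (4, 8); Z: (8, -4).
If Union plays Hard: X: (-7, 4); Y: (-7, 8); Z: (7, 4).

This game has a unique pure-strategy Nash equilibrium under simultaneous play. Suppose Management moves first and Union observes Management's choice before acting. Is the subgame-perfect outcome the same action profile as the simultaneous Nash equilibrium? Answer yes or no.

Union best-responds to each possible Management move:
- X: Union compares 8, -2, -7 and picks Soft; Management would get -2.
- Y: Union compares -6, 4, -7 and picks Firm; Management would get 8.
- Z: Union compares 1, 8, 7 and picks Firm; Management would get -4.
Maximizing over -2, 8, -4, Management chooses Y. Subgame-perfect outcome: (Firm, Y) with payoffs (4, 8).
For the simultaneous game, intersect best replies.
Union's best replies: X→Soft; Y→Firm; Z→Firm.
Management's best replies: Soft→Y; Firm→Y; Hard→Y.
The unique mutual best reply is (Firm, Y), giving (4, 8).
Sequential outcome (Firm, Y) coincides with the Nash profile (Firm, Y).

yes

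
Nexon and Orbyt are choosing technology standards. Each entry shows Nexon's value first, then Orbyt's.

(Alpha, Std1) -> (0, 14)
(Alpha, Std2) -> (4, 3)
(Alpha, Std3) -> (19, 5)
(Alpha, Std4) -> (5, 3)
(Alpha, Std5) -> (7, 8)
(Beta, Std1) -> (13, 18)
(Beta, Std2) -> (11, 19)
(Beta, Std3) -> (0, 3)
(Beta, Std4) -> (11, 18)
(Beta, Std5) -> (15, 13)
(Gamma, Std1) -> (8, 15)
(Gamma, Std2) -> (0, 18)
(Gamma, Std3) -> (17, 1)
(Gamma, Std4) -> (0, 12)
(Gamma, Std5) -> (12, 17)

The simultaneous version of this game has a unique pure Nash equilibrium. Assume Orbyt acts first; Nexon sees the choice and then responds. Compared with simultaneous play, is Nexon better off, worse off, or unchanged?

Backward induction with Orbyt moving first.
- Std1: Nexon compares 0, 13, 8 and picks Beta; Orbyt would get 18.
- Std2: Nexon compares 4, 11, 0 and picks Beta; Orbyt would get 19.
- Std3: Nexon compares 19, 0, 17 and picks Alpha; Orbyt would get 5.
- Std4: Nexon compares 5, 11, 0 and picks Beta; Orbyt would get 18.
- Std5: Nexon compares 7, 15, 12 and picks Beta; Orbyt would get 13.
Among 18, 19, 5, 18, 13, the best is 19 at Std2. Subgame-perfect outcome: (Beta, Std2) with payoffs (11, 19).
Now find the simultaneous Nash equilibrium.
Nexon's best replies: Std1→Beta; Std2→Beta; Std3→Alpha; Std4→Beta; Std5→Beta.
Orbyt's best replies: Alpha→Std1; Beta→Std2; Gamma→Std2.
Only (Beta, Std2) has each player best-responding; Nash payoffs (11, 19).
Nexon earns 11 sequentially versus 11 at the Nash outcome: unchanged.

unchanged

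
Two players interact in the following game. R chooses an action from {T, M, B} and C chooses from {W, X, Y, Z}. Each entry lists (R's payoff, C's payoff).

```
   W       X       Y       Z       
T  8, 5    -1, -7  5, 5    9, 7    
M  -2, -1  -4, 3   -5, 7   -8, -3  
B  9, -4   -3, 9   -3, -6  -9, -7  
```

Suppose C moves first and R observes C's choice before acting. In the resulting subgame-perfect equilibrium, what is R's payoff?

Work backward from R's decision.
- W: R compares 8, -2, 9 and picks B; C would get -4.
- X: R compares -1, -4, -3 and picks T; C would get -7.
- Y: R compares 5, -5, -3 and picks T; C would get 5.
- Z: R compares 9, -8, -9 and picks T; C would get 7.
Maximizing over -4, -7, 5, 7, C chooses Z. Subgame-perfect outcome: (T, Z) with payoffs (9, 7).

9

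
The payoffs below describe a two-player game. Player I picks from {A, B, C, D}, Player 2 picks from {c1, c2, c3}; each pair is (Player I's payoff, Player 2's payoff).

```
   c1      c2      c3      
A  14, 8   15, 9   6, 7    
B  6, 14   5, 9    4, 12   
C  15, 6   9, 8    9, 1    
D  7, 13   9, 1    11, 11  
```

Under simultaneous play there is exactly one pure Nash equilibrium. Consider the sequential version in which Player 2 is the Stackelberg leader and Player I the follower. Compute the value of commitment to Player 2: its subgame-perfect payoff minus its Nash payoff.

Backward induction with Player 2 moving first.
- c1: BR = C, leader payoff 6.
- c2: BR = A, leader payoff 9.
- c3: BR = D, leader payoff 11.
Player 2's induced payoffs are 6, 9, 11, so Player 2 commits to c3. Subgame-perfect outcome: (D, c3) with payoffs (11, 11).
Under simultaneous play:
Player I's best replies: c1→C; c2→A; c3→D.
Player 2's best replies: A→c2; B→c1; C→c2; D→c1.
The unique mutual best reply is (A, c2), giving (15, 9).
Player 2's commitment gain: 11 − 9 = 2.

2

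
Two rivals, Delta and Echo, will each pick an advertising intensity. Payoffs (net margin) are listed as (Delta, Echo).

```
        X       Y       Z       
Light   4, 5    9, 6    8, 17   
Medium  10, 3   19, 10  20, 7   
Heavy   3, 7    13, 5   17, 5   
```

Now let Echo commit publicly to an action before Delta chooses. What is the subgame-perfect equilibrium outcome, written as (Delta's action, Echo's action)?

Solve by backward induction (Echo leads).
- X: Delta compares 4, 10, 3 and picks Medium; Echo would get 3.
- Y: Delta compares 9, 19, 13 and picks Medium; Echo would get 10.
- Z: Delta compares 8, 20, 17 and picks Medium; Echo would get 7.
Echo's induced payoffs are 3, 10, 7, so Echo commits to Y. Subgame-perfect outcome: (Medium, Y) with payoffs (19, 10).

(Medium, Y)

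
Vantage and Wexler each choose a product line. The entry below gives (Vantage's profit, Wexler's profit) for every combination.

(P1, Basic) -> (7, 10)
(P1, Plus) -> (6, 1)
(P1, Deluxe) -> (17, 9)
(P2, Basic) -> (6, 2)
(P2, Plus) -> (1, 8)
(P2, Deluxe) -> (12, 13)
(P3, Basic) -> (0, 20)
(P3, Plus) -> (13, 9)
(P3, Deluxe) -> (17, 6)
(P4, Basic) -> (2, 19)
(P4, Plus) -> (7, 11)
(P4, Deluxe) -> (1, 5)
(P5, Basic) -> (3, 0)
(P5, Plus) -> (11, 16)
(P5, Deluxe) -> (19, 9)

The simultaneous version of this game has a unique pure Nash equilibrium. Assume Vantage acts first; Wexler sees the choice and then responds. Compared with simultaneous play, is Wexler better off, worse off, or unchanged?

Wexler best-responds to each possible Vantage move:
- P1: BR = Basic, leader payoff 7.
- P2: BR = Deluxe, leader payoff 12.
- P3: BR = Basic, leader payoff 0.
- P4: BR = Basic, leader payoff 2.
- P5: BR = Plus, leader payoff 11.
Vantage's induced payoffs are 7, 12, 0, 2, 11, so Vantage commits to P2. Subgame-perfect outcome: (P2, Deluxe) with payoffs (12, 13).
For the simultaneous game, intersect best replies.
Vantage's best replies: Basic→P1; Plus→P3; Deluxe→P5.
Wexler's best replies: P1→Basic; P2→Deluxe; P3→Basic; P4→Basic; P5→Plus.
Only (P1, Basic) has each player best-responding; Nash payoffs (7, 10).
Wexler earns 13 sequentially versus 10 at the Nash outcome: better off.

better off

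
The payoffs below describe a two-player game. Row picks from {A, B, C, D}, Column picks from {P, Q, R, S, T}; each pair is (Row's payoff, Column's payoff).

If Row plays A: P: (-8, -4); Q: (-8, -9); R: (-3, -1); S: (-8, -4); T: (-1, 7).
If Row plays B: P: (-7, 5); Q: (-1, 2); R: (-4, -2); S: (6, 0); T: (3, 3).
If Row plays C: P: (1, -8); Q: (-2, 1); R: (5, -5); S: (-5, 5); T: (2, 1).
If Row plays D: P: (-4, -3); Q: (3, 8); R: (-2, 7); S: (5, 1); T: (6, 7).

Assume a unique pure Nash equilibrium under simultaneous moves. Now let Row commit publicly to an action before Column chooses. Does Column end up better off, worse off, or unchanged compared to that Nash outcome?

unchanged

Backward induction with Row moving first.
- A → Column plays T (best of -4, -9, -1, -4, 7); Row gets -1.
- B → Column plays P (best of 5, 2, -2, 0, 3); Row gets -7.
- C → Column plays S (best of -8, 1, -5, 5, 1); Row gets -5.
- D → Column plays Q (best of -3, 8, 7, 1, 7); Row gets 3.
Maximizing over -1, -7, -5, 3, Row chooses D. Subgame-perfect outcome: (D, Q) with payoffs (3, 8).
For the simultaneous game, intersect best replies.
Row's best replies: P→C; Q→D; R→C; S→B; T→D.
Column's best replies: A→T; B→P; C→S; D→Q.
The unique mutual best reply is (D, Q), giving (3, 8).
Column earns 8 sequentially versus 8 at the Nash outcome: unchanged.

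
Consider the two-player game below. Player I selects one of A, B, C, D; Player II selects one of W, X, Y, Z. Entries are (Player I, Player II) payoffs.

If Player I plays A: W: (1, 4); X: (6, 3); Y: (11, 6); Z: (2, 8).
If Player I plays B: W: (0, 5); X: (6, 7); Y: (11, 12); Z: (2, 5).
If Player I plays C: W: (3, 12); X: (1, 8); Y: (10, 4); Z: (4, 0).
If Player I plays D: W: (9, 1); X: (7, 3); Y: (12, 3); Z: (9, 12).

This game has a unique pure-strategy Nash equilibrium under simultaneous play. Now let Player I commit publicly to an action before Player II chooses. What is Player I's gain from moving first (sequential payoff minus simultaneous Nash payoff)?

Work backward from Player II's decision.
- A → Player II plays Z (best of 4, 3, 6, 8); Player I gets 2.
- B → Player II plays Y (best of 5, 7, 12, 5); Player I gets 11.
- C → Player II plays W (best of 12, 8, 4, 0); Player I gets 3.
- D → Player II plays Z (best of 1, 3, 3, 12); Player I gets 9.
Among 2, 11, 3, 9, the best is 11 at B. Subgame-perfect outcome: (B, Y) with payoffs (11, 12).
For the simultaneous game, intersect best replies.
Player I's best replies: W→D; X→D; Y→D; Z→D.
Player II's best replies: A→Z; B→Y; C→W; D→Z.
The unique mutual best reply is (D, Z), giving (9, 12).
Player I's commitment gain: 11 − 9 = 2.

2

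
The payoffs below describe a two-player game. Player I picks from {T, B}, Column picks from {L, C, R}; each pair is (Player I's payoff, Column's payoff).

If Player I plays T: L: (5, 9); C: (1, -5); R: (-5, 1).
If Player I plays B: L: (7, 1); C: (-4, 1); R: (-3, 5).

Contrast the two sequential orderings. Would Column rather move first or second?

If Player I leads: Column's best replies are T→L, B→R; Player I's induced payoffs 5, -3; outcome (T, L), payoffs (5, 9).
If Column leads: Player I's best replies are L→B, C→T, R→B; Column's induced payoffs 1, -5, 5; outcome (B, R), payoffs (-3, 5).
Column gets 5 moving first and 9 moving second, so Column prefers to move second.

second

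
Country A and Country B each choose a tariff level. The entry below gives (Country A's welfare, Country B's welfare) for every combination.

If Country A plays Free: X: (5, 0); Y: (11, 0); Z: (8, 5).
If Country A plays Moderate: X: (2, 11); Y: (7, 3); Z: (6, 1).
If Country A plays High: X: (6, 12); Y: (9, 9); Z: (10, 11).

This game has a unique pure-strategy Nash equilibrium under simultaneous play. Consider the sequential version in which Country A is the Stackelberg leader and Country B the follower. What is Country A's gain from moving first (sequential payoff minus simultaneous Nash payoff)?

Solve by backward induction (Country A leads).
- Free → Country B plays Z (best of 0, 0, 5); Country A gets 8.
- Moderate → Country B plays X (best of 11, 3, 1); Country A gets 2.
- High → Country B plays X (best of 12, 9, 11); Country A gets 6.
Country A's induced payoffs are 8, 2, 6, so Country A commits to Free. Subgame-perfect outcome: (Free, Z) with payoffs (8, 5).
Under simultaneous play:
Country A's best replies: X→High; Y→Free; Z→High.
Country B's best replies: Free→Z; Moderate→X; High→X.
Only (High, X) has each player best-responding; Nash payoffs (6, 12).
Country A's commitment gain: 8 − 6 = 2.

2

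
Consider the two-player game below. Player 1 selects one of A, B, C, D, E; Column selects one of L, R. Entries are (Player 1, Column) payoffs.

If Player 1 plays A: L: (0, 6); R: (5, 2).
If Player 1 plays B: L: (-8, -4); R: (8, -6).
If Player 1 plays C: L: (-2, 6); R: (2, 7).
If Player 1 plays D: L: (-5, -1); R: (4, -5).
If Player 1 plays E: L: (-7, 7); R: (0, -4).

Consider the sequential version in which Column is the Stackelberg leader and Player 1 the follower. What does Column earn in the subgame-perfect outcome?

Work backward from Player 1's decision.
- L → Player 1 plays A (best of 0, -8, -2, -5, -7); Column gets 6.
- R → Player 1 plays B (best of 5, 8, 2, 4, 0); Column gets -6.
Among 6, -6, the best is 6 at L. Subgame-perfect outcome: (A, L) with payoffs (0, 6).

6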